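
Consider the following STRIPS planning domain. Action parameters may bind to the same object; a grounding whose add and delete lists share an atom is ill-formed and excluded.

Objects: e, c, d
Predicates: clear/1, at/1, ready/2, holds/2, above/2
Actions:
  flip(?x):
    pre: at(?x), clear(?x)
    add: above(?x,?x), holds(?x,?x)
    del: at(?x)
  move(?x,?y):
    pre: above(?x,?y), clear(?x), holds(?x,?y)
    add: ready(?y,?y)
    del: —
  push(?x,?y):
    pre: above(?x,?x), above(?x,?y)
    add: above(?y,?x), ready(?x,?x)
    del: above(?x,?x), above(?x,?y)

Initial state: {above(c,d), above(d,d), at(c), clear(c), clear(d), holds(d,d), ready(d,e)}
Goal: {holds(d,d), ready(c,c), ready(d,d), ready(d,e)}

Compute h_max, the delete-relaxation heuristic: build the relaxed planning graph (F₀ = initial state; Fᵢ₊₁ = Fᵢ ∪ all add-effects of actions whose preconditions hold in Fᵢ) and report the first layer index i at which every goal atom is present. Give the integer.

F0 = init (7 atoms)
F1 = F0 ∪ {above(c,c), holds(c,c), ready(d,d)}  (10 atoms)
F2 = F1 ∪ {above(d,c), ready(c,c)}  (12 atoms)
goal ⊆ F2  ⇒  h_max = 2

2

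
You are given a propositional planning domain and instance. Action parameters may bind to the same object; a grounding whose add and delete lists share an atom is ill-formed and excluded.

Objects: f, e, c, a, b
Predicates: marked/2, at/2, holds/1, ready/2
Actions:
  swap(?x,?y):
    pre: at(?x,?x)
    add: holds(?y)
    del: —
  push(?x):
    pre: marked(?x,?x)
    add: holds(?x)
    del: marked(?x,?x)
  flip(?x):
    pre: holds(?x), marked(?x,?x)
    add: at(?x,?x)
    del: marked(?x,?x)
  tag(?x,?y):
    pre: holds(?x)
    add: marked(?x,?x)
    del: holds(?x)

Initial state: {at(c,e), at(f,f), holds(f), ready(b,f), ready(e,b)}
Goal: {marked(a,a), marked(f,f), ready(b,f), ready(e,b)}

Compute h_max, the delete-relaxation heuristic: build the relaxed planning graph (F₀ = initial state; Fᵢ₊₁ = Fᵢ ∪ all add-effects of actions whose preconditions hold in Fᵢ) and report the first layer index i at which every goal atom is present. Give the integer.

F0 = init (5 atoms)
F1 = F0 ∪ {holds(a), holds(b), holds(c), holds(e), marked(f,f)}  (10 atoms)
F2 = F1 ∪ {marked(a,a), marked(b,b), marked(c,c), marked(e,e)}  (14 atoms)
goal ⊆ F2  ⇒  h_max = 2

2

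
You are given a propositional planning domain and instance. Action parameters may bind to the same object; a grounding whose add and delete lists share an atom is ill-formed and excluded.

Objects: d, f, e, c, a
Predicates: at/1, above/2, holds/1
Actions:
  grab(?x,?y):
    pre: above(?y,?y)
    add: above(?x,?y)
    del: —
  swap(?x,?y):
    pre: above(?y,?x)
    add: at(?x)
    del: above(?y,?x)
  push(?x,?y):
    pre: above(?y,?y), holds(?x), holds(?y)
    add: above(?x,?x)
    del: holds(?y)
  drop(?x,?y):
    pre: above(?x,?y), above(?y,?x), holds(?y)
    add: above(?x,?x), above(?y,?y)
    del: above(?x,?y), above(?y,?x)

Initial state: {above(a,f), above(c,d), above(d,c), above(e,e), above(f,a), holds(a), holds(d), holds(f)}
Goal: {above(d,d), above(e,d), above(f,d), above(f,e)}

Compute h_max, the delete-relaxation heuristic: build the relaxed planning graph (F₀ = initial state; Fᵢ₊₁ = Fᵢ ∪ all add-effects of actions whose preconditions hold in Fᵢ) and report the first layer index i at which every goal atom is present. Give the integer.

2

F0 = init (8 atoms)
F1 = F0 ∪ {above(a,a), above(a,e), above(c,c), above(c,e), above(d,d), above(d,e), above(f,e), above(f,f), at(a), at(c), at(d), at(e), at(f)}  (21 atoms)
F2 = F1 ∪ {above(a,c), above(a,d), above(c,a), above(c,f), above(d,a), above(d,f), above(e,a), above(e,c), above(e,d), above(e,f), above(f,c), above(f,d)}  (33 atoms)
goal ⊆ F2  ⇒  h_max = 2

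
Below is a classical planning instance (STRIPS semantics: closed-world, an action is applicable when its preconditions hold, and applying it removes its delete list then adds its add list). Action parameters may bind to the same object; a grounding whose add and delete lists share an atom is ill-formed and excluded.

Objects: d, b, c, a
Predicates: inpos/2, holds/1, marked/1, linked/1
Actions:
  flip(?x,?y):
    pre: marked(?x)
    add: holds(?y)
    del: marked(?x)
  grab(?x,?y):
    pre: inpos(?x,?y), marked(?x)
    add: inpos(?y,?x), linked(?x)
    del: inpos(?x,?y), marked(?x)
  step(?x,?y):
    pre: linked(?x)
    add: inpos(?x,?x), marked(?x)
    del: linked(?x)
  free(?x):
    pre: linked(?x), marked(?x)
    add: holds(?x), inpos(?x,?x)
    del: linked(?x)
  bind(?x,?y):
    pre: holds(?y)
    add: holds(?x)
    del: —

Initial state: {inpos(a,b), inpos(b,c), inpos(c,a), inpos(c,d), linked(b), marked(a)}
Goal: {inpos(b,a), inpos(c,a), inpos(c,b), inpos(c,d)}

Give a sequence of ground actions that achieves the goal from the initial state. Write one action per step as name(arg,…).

1. grab(a,b)  →  {inpos(b,a), inpos(b,c), inpos(c,a), inpos(c,d), linked(a), linked(b)}
2. step(b,d)  →  {inpos(b,a), inpos(b,b), inpos(b,c), inpos(c,a), inpos(c,d), linked(a), marked(b)}
3. grab(b,c)  →  {inpos(b,a), inpos(b,b), inpos(c,a), inpos(c,b), inpos(c,d), linked(a), linked(b)}

grab(a,b); step(b,d); grab(b,c)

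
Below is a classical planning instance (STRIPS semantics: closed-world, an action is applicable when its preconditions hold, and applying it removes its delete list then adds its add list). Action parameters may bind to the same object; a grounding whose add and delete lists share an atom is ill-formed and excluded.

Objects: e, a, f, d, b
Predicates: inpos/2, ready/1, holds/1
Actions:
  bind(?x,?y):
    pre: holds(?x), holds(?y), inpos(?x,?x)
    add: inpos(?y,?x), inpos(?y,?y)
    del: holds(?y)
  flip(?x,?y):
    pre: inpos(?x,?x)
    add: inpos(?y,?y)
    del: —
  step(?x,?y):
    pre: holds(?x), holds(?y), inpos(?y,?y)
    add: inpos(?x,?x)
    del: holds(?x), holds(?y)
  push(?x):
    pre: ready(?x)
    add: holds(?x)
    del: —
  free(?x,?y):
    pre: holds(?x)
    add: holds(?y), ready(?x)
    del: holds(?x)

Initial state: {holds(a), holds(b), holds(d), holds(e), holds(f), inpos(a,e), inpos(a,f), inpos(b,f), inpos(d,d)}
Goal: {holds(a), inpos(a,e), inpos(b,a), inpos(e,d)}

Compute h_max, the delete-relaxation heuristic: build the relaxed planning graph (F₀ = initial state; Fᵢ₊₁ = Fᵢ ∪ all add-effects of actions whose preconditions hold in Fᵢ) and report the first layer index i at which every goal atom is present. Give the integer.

F0 = init (9 atoms)
F1 = F0 ∪ {inpos(a,a), inpos(a,d), inpos(b,b), inpos(b,d), inpos(e,d), inpos(e,e), inpos(f,d), inpos(f,f), ready(a), ready(b), ready(d), ready(e), ready(f)}  (22 atoms)
F2 = F1 ∪ {inpos(a,b), inpos(b,a), inpos(b,e), inpos(d,a), inpos(d,b), inpos(d,e), inpos(d,f), inpos(e,a), inpos(e,b), inpos(e,f), inpos(f,a), inpos(f,b), inpos(f,e)}  (35 atoms)
goal ⊆ F2  ⇒  h_max = 2

2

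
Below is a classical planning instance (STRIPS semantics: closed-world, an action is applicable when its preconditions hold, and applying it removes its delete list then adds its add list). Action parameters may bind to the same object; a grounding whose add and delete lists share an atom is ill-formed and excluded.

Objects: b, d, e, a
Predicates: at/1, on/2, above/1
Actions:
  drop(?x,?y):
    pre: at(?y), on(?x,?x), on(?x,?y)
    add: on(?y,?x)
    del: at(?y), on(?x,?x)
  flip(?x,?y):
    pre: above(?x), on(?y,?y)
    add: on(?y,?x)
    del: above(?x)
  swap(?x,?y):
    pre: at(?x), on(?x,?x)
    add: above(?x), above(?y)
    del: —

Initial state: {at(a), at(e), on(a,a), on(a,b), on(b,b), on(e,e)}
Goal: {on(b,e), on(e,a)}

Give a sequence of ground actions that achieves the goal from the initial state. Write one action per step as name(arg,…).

1. swap(e,a)  →  {above(a), above(e), at(a), at(e), on(a,a), on(a,b), on(b,b), on(e,e)}
2. flip(e,b)  →  {above(a), at(a), at(e), on(a,a), on(a,b), on(b,b), on(b,e), on(e,e)}
3. flip(a,e)  →  {at(a), at(e), on(a,a), on(a,b), on(b,b), on(b,e), on(e,a), on(e,e)}

swap(e,a); flip(e,b); flip(a,e)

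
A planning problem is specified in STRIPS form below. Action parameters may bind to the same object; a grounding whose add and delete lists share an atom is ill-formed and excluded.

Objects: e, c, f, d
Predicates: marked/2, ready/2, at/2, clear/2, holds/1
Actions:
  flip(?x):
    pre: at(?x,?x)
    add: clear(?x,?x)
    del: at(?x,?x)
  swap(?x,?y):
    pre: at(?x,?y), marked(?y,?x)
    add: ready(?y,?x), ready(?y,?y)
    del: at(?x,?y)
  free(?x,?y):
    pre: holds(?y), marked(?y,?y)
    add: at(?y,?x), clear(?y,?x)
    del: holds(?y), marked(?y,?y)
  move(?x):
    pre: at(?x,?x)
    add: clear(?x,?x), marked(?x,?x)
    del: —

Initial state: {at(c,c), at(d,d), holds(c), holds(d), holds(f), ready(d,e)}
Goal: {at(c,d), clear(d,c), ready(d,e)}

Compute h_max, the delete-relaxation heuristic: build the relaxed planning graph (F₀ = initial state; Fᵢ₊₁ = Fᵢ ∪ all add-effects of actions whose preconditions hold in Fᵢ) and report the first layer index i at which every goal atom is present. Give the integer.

2

F0 = init (6 atoms)
F1 = F0 ∪ {clear(c,c), clear(d,d), marked(c,c), marked(d,d)}  (10 atoms)
F2 = F1 ∪ {at(c,d), at(c,e), at(c,f), at(d,c), at(d,e), at(d,f), clear(c,d), clear(c,e), clear(c,f), clear(d,c), clear(d,e), clear(d,f), ready(c,c), ready(d,d)}  (24 atoms)
goal ⊆ F2  ⇒  h_max = 2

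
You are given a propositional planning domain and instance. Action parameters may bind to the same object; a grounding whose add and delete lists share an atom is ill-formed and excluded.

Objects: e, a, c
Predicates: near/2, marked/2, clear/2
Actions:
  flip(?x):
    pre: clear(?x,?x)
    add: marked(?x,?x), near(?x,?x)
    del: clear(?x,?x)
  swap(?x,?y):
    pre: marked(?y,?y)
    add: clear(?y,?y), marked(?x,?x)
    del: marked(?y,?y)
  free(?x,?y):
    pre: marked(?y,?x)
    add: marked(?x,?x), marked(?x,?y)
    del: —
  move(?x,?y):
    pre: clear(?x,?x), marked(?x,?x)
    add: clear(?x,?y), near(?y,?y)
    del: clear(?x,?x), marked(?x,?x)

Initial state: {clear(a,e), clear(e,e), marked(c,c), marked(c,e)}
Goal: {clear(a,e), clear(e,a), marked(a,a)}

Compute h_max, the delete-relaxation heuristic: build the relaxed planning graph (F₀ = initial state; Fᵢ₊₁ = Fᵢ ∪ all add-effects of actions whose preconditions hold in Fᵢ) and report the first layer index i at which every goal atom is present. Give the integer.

F0 = init (4 atoms)
F1 = F0 ∪ {clear(c,c), marked(a,a), marked(e,c), marked(e,e), near(e,e)}  (9 atoms)
F2 = F1 ∪ {clear(a,a), clear(c,a), clear(c,e), clear(e,a), clear(e,c), near(a,a), near(c,c)}  (16 atoms)
goal ⊆ F2  ⇒  h_max = 2

2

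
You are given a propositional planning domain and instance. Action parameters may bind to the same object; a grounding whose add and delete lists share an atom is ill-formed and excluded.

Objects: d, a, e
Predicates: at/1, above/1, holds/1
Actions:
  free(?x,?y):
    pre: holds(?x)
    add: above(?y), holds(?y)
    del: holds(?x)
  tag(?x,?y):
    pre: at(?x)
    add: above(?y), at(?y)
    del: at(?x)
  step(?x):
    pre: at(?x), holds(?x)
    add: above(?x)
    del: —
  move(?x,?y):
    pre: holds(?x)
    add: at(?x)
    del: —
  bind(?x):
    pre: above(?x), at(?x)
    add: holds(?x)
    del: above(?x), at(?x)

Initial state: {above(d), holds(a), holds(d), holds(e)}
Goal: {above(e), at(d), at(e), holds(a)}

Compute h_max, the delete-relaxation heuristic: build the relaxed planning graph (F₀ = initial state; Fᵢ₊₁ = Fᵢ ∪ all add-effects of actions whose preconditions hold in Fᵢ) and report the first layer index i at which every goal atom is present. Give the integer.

F0 = init (4 atoms)
F1 = F0 ∪ {above(a), above(e), at(a), at(d), at(e)}  (9 atoms)
goal ⊆ F1  ⇒  h_max = 1

1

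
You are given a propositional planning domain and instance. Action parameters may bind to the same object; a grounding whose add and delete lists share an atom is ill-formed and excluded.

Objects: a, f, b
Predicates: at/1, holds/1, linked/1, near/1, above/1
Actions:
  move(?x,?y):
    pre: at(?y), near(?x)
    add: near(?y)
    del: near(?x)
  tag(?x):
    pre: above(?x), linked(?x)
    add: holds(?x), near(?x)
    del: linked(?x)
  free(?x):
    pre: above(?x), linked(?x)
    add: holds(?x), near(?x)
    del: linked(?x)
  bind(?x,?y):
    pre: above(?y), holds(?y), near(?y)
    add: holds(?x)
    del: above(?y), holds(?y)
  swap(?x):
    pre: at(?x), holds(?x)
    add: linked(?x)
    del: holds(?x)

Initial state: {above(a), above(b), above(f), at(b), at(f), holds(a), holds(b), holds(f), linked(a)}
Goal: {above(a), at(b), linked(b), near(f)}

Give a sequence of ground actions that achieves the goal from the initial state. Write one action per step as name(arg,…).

tag(a); move(a,f); swap(b)

1. tag(a)  →  {above(a), above(b), above(f), at(b), at(f), holds(a), holds(b), holds(f), near(a)}
2. move(a,f)  →  {above(a), above(b), above(f), at(b), at(f), holds(a), holds(b), holds(f), near(f)}
3. swap(b)  →  {above(a), above(b), above(f), at(b), at(f), holds(a), holds(f), linked(b), near(f)}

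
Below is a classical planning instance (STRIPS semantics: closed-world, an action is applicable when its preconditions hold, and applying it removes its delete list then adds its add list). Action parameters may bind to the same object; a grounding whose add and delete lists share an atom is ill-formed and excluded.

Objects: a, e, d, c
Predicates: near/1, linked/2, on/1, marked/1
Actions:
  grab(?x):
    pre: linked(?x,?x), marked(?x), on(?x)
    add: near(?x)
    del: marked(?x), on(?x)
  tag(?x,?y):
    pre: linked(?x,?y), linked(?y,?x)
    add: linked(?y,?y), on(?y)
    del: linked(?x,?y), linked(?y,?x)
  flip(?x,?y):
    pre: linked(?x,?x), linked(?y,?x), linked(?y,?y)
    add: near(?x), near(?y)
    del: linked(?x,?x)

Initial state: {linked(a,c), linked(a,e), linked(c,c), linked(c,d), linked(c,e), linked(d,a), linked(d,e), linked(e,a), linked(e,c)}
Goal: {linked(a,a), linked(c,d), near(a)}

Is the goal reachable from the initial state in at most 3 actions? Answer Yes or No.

1. tag(e,a)  →  {linked(a,a), linked(a,c), linked(c,c), linked(c,d), linked(c,e), linked(d,a), linked(d,e), linked(e,c), on(a)}
2. flip(c,a)  →  {linked(a,a), linked(a,c), linked(c,d), linked(c,e), linked(d,a), linked(d,e), linked(e,c), near(a), near(c), on(a)}
optimal plan length = 2; 2 ≤ 3

Yes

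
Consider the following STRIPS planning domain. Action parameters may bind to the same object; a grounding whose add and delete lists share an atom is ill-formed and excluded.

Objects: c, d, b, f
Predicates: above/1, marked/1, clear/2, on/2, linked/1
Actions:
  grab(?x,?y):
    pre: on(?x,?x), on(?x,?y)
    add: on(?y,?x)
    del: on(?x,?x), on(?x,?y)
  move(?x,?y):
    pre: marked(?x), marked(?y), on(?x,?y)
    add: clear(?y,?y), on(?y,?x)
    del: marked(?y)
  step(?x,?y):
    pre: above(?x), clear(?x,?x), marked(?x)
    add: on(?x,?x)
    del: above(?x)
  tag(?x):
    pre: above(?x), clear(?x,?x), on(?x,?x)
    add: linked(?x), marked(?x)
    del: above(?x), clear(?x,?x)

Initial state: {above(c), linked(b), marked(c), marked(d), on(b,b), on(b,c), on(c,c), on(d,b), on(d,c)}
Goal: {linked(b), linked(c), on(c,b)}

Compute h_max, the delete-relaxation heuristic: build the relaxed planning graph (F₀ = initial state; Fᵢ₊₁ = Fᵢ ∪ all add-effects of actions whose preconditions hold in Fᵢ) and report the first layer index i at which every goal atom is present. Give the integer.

2

F0 = init (9 atoms)
F1 = F0 ∪ {clear(c,c), on(c,b), on(c,d)}  (12 atoms)
F2 = F1 ∪ {clear(d,d), linked(c)}  (14 atoms)
goal ⊆ F2  ⇒  h_max = 2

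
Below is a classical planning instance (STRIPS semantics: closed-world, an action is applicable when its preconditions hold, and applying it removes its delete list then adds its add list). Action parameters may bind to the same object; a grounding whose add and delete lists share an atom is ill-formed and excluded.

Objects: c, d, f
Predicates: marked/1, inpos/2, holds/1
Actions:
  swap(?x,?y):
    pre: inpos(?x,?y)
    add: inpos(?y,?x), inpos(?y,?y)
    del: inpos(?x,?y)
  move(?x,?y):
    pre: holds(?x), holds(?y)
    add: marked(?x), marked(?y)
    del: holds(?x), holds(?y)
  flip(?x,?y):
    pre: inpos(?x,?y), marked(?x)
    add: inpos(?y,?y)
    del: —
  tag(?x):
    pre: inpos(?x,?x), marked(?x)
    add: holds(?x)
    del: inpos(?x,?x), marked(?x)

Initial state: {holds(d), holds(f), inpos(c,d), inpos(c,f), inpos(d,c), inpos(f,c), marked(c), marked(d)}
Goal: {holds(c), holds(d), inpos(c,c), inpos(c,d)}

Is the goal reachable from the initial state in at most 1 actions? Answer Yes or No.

No

1. swap(d,c)  →  {holds(d), holds(f), inpos(c,c), inpos(c,d), inpos(c,f), inpos(f,c), marked(c), marked(d)}
2. tag(c)  →  {holds(c), holds(d), holds(f), inpos(c,d), inpos(c,f), inpos(f,c), marked(d)}
3. swap(f,c)  →  {holds(c), holds(d), holds(f), inpos(c,c), inpos(c,d), inpos(c,f), marked(d)}
optimal plan length = 3; 3 > 1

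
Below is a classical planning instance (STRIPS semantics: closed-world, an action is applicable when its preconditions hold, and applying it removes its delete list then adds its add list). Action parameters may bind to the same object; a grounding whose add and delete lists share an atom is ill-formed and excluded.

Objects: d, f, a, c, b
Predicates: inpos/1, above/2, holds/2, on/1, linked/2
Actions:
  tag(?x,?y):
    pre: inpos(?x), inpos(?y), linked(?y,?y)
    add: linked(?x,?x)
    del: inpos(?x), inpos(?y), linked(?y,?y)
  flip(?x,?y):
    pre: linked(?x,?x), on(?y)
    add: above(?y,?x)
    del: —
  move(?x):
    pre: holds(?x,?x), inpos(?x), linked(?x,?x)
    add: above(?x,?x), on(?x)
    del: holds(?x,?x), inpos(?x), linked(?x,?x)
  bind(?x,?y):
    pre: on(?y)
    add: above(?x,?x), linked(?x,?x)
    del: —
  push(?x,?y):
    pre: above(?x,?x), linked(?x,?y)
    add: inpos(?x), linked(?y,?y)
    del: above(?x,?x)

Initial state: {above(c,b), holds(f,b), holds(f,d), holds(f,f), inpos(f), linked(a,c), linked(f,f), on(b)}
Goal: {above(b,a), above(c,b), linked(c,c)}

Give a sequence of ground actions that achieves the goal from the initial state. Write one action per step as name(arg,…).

1. bind(a,b)  →  {above(a,a), above(c,b), holds(f,b), holds(f,d), holds(f,f), inpos(f), linked(a,a), linked(a,c), linked(f,f), on(b)}
2. flip(a,b)  →  {above(a,a), above(b,a), above(c,b), holds(f,b), holds(f,d), holds(f,f), inpos(f), linked(a,a), linked(a,c), linked(f,f), on(b)}
3. bind(c,b)  →  {above(a,a), above(b,a), above(c,b), above(c,c), holds(f,b), holds(f,d), holds(f,f), inpos(f), linked(a,a), linked(a,c), linked(c,c), linked(f,f), on(b)}

bind(a,b); flip(a,b); bind(c,b)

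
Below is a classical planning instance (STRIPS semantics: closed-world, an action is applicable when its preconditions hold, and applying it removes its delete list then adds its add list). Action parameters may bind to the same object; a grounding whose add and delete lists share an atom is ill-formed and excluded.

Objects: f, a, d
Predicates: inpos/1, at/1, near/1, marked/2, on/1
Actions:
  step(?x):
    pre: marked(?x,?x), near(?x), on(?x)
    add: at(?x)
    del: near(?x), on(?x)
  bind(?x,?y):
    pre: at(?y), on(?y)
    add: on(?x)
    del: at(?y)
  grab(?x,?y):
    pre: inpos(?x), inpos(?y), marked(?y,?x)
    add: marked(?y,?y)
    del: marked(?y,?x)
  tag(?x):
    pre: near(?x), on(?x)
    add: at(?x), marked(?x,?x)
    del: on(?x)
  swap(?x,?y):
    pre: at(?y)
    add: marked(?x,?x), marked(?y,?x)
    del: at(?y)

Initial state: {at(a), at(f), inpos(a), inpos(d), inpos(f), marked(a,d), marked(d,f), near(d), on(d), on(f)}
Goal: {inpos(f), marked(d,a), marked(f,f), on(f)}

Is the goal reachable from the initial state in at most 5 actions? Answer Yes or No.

1. tag(d)  →  {at(a), at(d), at(f), inpos(a), inpos(d), inpos(f), marked(a,d), marked(d,d), marked(d,f), near(d), on(f)}
2. swap(f,f)  →  {at(a), at(d), inpos(a), inpos(d), inpos(f), marked(a,d), marked(d,d), marked(d,f), marked(f,f), near(d), on(f)}
3. swap(a,d)  →  {at(a), inpos(a), inpos(d), inpos(f), marked(a,a), marked(a,d), marked(d,a), marked(d,d), marked(d,f), marked(f,f), near(d), on(f)}
optimal plan length = 3; 3 ≤ 5

Yes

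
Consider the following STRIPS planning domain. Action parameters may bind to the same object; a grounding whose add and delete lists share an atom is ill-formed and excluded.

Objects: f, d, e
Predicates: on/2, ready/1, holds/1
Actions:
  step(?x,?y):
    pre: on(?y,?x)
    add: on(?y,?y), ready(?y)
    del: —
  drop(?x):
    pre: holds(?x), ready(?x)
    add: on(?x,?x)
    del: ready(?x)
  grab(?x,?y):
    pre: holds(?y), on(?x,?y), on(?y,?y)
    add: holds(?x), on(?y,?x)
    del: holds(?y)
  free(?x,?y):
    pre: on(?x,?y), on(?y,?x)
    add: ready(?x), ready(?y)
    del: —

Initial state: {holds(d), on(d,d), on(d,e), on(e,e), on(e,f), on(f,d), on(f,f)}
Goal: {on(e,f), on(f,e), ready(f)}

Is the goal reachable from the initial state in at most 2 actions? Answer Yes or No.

No

1. step(f,f)  →  {holds(d), on(d,d), on(d,e), on(e,e), on(e,f), on(f,d), on(f,f), ready(f)}
2. grab(f,d)  →  {holds(f), on(d,d), on(d,e), on(d,f), on(e,e), on(e,f), on(f,d), on(f,f), ready(f)}
3. grab(e,f)  →  {holds(e), on(d,d), on(d,e), on(d,f), on(e,e), on(e,f), on(f,d), on(f,e), on(f,f), ready(f)}
optimal plan length = 3; 3 > 2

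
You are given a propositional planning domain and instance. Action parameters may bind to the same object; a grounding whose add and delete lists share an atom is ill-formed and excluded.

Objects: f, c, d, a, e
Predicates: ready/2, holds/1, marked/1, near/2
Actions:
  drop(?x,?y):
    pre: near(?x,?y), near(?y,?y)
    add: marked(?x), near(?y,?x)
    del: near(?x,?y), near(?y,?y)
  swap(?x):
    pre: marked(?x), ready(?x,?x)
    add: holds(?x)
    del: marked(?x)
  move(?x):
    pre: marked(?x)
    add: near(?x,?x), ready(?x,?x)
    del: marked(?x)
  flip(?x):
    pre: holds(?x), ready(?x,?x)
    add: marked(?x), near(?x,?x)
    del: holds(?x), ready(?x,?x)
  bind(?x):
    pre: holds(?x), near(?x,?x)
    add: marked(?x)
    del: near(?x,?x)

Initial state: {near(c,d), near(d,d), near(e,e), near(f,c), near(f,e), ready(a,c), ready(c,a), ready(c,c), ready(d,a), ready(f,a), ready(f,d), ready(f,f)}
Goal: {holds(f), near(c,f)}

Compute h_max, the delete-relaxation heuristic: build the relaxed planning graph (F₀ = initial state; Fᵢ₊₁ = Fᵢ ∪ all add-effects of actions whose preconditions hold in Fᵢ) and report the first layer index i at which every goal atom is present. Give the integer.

F0 = init (12 atoms)
F1 = F0 ∪ {marked(c), marked(f), near(d,c), near(e,f)}  (16 atoms)
F2 = F1 ∪ {holds(c), holds(f), near(c,c), near(f,f)}  (20 atoms)
F3 = F2 ∪ {marked(d), marked(e), near(c,f)}  (23 atoms)
goal ⊆ F3  ⇒  h_max = 3

3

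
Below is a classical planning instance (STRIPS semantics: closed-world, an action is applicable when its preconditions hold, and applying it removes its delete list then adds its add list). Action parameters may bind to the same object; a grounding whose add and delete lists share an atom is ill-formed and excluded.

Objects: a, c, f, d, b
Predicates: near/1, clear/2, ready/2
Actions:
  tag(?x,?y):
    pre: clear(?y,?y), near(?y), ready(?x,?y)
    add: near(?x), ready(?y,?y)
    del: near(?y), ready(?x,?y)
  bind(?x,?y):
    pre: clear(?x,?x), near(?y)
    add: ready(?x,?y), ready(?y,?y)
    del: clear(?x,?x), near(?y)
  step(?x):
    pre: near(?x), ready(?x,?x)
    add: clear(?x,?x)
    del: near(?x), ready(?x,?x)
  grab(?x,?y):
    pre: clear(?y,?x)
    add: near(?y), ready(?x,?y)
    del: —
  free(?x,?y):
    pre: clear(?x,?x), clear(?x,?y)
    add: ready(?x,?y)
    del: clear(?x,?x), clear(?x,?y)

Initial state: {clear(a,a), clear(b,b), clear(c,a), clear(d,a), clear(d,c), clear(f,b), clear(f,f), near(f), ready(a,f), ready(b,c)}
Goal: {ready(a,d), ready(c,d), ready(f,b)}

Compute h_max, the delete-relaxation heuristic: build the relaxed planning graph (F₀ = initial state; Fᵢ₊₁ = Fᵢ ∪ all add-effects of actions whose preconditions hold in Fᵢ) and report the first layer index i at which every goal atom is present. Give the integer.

1

F0 = init (10 atoms)
F1 = F0 ∪ {near(a), near(b), near(c), near(d), ready(a,a), ready(a,c), ready(a,d), ready(b,b), ready(b,f), ready(c,d), ready(f,b), ready(f,f)}  (22 atoms)
goal ⊆ F1  ⇒  h_max = 1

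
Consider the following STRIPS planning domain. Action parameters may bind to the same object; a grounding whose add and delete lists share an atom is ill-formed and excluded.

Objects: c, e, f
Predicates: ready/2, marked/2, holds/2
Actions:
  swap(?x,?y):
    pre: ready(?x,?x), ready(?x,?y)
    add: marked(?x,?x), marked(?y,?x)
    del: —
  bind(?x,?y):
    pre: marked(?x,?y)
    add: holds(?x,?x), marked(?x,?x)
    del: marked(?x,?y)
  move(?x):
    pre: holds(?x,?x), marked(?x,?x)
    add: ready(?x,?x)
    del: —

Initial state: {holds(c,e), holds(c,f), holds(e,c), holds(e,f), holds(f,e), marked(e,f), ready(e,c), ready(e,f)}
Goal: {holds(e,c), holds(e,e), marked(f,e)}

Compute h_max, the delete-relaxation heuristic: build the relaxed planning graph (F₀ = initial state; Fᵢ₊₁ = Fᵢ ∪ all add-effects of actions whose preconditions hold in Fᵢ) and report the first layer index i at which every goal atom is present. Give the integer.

F0 = init (8 atoms)
F1 = F0 ∪ {holds(e,e), marked(e,e)}  (10 atoms)
F2 = F1 ∪ {ready(e,e)}  (11 atoms)
F3 = F2 ∪ {marked(c,e), marked(f,e)}  (13 atoms)
goal ⊆ F3  ⇒  h_max = 3

3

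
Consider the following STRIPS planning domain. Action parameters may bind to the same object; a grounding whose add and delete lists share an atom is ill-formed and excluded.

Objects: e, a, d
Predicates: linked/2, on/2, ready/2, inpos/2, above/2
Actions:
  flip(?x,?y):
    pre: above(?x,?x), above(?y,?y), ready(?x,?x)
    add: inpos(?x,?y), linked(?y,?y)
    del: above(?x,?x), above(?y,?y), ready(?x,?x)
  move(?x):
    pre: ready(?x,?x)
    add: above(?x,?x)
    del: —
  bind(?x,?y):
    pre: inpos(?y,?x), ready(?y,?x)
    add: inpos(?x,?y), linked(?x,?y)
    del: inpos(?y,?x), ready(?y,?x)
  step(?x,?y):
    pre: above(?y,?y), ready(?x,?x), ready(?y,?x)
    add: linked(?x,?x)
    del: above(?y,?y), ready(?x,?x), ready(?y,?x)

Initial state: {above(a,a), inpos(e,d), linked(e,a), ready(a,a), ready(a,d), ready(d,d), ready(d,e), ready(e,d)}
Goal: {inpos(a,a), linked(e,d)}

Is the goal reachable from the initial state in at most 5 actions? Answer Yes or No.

1. flip(a,a)  →  {inpos(a,a), inpos(e,d), linked(a,a), linked(e,a), ready(a,d), ready(d,d), ready(d,e), ready(e,d)}
2. bind(d,e)  →  {inpos(a,a), inpos(d,e), linked(a,a), linked(d,e), linked(e,a), ready(a,d), ready(d,d), ready(d,e)}
3. bind(e,d)  →  {inpos(a,a), inpos(e,d), linked(a,a), linked(d,e), linked(e,a), linked(e,d), ready(a,d), ready(d,d)}
optimal plan length = 3; 3 ≤ 5

Yes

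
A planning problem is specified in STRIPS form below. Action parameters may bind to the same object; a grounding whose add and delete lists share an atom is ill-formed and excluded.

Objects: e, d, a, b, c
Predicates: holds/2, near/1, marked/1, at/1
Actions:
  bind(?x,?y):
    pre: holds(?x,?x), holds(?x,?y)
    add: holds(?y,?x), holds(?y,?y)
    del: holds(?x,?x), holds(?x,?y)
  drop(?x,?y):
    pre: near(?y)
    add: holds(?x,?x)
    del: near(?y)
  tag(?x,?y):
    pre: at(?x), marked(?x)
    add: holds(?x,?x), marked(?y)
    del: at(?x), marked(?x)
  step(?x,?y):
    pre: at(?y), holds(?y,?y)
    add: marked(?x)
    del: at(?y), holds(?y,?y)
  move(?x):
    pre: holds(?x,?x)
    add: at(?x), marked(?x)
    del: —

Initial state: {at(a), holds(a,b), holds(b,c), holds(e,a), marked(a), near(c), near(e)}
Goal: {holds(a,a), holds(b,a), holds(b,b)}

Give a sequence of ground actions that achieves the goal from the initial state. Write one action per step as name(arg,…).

1. drop(a,e)  →  {at(a), holds(a,a), holds(a,b), holds(b,c), holds(e,a), marked(a), near(c)}
2. bind(a,b)  →  {at(a), holds(b,a), holds(b,b), holds(b,c), holds(e,a), marked(a), near(c)}
3. drop(a,c)  →  {at(a), holds(a,a), holds(b,a), holds(b,b), holds(b,c), holds(e,a), marked(a)}

drop(a,e); bind(a,b); drop(a,c)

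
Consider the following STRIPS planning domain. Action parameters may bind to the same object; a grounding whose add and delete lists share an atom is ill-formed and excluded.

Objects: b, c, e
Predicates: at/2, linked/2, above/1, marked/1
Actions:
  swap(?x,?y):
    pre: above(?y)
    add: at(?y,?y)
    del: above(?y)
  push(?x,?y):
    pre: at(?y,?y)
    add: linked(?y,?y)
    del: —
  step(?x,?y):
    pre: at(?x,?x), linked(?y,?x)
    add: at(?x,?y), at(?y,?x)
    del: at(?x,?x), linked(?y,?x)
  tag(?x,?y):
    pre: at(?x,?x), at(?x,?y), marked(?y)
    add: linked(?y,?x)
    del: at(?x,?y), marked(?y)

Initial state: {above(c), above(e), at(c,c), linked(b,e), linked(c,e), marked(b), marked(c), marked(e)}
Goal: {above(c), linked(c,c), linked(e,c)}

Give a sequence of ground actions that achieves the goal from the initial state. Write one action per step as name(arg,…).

swap(b,e); push(b,c); step(e,c); tag(c,e)

1. swap(b,e)  →  {above(c), at(c,c), at(e,e), linked(b,e), linked(c,e), marked(b), marked(c), marked(e)}
2. push(b,c)  →  {above(c), at(c,c), at(e,e), linked(b,e), linked(c,c), linked(c,e), marked(b), marked(c), marked(e)}
3. step(e,c)  →  {above(c), at(c,c), at(c,e), at(e,c), linked(b,e), linked(c,c), marked(b), marked(c), marked(e)}
4. tag(c,e)  →  {above(c), at(c,c), at(e,c), linked(b,e), linked(c,c), linked(e,c), marked(b), marked(c)}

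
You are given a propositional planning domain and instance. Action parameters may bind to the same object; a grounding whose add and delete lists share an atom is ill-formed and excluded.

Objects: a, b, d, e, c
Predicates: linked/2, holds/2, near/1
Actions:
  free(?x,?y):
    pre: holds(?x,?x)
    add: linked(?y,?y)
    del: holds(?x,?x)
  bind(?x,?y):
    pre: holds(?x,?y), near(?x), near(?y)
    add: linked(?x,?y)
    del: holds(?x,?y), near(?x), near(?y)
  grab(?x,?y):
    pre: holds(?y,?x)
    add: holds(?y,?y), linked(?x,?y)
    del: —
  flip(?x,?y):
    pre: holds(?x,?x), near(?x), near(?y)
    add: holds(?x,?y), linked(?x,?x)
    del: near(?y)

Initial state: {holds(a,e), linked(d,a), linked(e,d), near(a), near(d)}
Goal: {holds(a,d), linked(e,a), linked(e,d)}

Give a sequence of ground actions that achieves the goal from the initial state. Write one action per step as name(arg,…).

1. grab(e,a)  →  {holds(a,a), holds(a,e), linked(d,a), linked(e,a), linked(e,d), near(a), near(d)}
2. flip(a,d)  →  {holds(a,a), holds(a,d), holds(a,e), linked(a,a), linked(d,a), linked(e,a), linked(e,d), near(a)}

grab(e,a); flip(a,d)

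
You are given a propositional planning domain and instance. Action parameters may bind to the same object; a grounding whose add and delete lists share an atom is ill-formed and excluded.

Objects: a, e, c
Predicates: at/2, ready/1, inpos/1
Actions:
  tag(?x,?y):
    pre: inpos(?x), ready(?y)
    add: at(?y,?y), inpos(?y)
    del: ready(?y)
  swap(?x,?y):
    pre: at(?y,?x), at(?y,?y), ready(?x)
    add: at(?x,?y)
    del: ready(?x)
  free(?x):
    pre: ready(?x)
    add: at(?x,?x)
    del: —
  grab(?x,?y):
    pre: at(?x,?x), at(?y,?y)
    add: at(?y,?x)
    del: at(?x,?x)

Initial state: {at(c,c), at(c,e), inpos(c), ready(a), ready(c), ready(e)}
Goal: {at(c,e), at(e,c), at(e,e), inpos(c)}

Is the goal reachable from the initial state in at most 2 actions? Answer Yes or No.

1. tag(c,e)  →  {at(c,c), at(c,e), at(e,e), inpos(c), inpos(e), ready(a), ready(c)}
2. grab(c,e)  →  {at(c,e), at(e,c), at(e,e), inpos(c), inpos(e), ready(a), ready(c)}
optimal plan length = 2; 2 ≤ 2

Yes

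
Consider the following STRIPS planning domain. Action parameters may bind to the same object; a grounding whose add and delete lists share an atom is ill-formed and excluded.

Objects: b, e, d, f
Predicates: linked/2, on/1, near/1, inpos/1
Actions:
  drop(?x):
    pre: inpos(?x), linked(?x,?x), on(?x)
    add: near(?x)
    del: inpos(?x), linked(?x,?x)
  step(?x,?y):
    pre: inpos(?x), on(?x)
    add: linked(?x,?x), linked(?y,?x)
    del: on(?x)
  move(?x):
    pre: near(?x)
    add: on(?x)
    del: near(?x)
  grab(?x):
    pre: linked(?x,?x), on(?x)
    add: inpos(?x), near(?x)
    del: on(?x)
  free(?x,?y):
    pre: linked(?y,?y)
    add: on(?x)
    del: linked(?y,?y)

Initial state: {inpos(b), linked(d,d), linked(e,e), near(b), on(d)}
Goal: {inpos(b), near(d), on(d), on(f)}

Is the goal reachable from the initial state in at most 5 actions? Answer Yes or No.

1. grab(d)  →  {inpos(b), inpos(d), linked(d,d), linked(e,e), near(b), near(d)}
2. free(d,e)  →  {inpos(b), inpos(d), linked(d,d), near(b), near(d), on(d)}
3. free(f,d)  →  {inpos(b), inpos(d), near(b), near(d), on(d), on(f)}
optimal plan length = 3; 3 ≤ 5

Yes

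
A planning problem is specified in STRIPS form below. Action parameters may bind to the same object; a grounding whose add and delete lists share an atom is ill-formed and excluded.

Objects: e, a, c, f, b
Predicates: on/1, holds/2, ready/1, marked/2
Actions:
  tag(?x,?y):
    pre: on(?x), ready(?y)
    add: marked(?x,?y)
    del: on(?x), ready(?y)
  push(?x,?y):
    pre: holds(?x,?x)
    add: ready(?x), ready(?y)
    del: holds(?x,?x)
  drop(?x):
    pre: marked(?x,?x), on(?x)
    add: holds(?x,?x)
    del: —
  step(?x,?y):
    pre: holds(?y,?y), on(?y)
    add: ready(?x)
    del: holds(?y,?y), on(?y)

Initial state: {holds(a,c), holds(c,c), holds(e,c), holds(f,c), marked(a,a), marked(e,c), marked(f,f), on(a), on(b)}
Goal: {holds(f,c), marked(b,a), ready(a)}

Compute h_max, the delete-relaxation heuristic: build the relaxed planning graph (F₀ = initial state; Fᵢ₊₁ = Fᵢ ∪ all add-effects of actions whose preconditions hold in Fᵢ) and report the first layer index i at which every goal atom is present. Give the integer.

F0 = init (9 atoms)
F1 = F0 ∪ {holds(a,a), ready(a), ready(b), ready(c), ready(e), ready(f)}  (15 atoms)
F2 = F1 ∪ {marked(a,b), marked(a,c), marked(a,e), marked(a,f), marked(b,a), marked(b,b), marked(b,c), marked(b,e), marked(b,f)}  (24 atoms)
goal ⊆ F2  ⇒  h_max = 2

2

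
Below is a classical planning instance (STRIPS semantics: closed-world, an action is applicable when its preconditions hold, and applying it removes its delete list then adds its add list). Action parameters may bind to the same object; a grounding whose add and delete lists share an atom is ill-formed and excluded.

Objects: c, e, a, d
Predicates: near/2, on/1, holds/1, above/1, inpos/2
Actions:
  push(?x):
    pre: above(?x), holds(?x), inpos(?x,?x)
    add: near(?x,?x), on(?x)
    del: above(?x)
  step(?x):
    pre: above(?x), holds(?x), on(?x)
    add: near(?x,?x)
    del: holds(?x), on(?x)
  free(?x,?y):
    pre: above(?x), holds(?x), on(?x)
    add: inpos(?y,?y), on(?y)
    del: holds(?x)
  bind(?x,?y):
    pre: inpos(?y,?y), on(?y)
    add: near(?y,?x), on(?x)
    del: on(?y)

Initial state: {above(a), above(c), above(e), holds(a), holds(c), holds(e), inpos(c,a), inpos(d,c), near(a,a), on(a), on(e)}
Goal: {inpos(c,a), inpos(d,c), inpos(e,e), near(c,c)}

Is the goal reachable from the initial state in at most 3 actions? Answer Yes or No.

Yes

1. free(e,c)  →  {above(a), above(c), above(e), holds(a), holds(c), inpos(c,a), inpos(c,c), inpos(d,c), near(a,a), on(a), on(c), on(e)}
2. push(c)  →  {above(a), above(e), holds(a), holds(c), inpos(c,a), inpos(c,c), inpos(d,c), near(a,a), near(c,c), on(a), on(c), on(e)}
3. free(a,e)  →  {above(a), above(e), holds(c), inpos(c,a), inpos(c,c), inpos(d,c), inpos(e,e), near(a,a), near(c,c), on(a), on(c), on(e)}
optimal plan length = 3; 3 ≤ 3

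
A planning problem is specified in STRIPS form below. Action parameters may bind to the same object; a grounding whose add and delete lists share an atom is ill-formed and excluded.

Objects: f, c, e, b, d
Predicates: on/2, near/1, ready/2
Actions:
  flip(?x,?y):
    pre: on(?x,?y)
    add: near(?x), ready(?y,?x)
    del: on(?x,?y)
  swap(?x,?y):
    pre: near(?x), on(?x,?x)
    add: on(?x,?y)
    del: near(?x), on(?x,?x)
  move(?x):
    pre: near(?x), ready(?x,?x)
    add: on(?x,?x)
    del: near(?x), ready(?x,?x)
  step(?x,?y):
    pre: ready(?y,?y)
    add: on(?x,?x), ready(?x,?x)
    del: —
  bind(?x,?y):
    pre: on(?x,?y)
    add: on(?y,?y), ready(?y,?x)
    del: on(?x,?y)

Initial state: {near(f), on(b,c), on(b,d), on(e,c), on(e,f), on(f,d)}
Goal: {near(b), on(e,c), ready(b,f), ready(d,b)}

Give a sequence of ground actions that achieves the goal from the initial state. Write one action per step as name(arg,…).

flip(b,d); bind(e,f); swap(f,b); flip(f,b)

1. flip(b,d)  →  {near(b), near(f), on(b,c), on(e,c), on(e,f), on(f,d), ready(d,b)}
2. bind(e,f)  →  {near(b), near(f), on(b,c), on(e,c), on(f,d), on(f,f), ready(d,b), ready(f,e)}
3. swap(f,b)  →  {near(b), on(b,c), on(e,c), on(f,b), on(f,d), ready(d,b), ready(f,e)}
4. flip(f,b)  →  {near(b), near(f), on(b,c), on(e,c), on(f,d), ready(b,f), ready(d,b), ready(f,e)}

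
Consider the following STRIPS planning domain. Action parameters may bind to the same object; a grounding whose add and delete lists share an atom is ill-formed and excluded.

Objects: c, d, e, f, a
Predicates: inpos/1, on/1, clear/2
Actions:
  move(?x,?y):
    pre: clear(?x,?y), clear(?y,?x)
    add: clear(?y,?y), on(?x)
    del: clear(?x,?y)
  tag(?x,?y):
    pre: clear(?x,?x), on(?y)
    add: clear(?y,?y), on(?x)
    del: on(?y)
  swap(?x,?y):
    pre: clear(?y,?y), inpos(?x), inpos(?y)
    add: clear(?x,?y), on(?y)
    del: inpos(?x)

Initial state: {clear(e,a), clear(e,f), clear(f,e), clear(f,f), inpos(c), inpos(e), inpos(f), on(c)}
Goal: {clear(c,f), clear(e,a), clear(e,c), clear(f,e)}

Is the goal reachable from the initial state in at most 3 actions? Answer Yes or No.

Yes

1. tag(f,c)  →  {clear(c,c), clear(e,a), clear(e,f), clear(f,e), clear(f,f), inpos(c), inpos(e), inpos(f), on(f)}
2. swap(e,c)  →  {clear(c,c), clear(e,a), clear(e,c), clear(e,f), clear(f,e), clear(f,f), inpos(c), inpos(f), on(c), on(f)}
3. swap(c,f)  →  {clear(c,c), clear(c,f), clear(e,a), clear(e,c), clear(e,f), clear(f,e), clear(f,f), inpos(f), on(c), on(f)}
optimal plan length = 3; 3 ≤ 3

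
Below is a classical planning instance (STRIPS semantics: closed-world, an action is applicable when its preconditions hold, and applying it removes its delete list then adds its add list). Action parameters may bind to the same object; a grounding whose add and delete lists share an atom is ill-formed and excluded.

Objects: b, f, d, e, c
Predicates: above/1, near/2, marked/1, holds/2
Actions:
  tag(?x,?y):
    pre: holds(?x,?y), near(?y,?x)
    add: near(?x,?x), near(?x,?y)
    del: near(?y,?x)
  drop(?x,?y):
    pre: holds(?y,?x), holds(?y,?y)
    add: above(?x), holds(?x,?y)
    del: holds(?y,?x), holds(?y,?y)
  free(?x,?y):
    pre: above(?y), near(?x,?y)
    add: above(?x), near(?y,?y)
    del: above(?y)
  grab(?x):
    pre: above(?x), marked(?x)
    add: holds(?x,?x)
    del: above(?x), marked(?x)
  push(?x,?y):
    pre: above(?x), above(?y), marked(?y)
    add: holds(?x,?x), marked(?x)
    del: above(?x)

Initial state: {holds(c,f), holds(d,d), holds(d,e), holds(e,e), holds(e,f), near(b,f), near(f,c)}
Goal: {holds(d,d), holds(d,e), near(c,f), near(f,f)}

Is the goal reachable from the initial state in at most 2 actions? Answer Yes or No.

1. tag(c,f)  →  {holds(c,f), holds(d,d), holds(d,e), holds(e,e), holds(e,f), near(b,f), near(c,c), near(c,f)}
2. drop(f,e)  →  {above(f), holds(c,f), holds(d,d), holds(d,e), holds(f,e), near(b,f), near(c,c), near(c,f)}
3. free(b,f)  →  {above(b), holds(c,f), holds(d,d), holds(d,e), holds(f,e), near(b,f), near(c,c), near(c,f), near(f,f)}
optimal plan length = 3; 3 > 2

No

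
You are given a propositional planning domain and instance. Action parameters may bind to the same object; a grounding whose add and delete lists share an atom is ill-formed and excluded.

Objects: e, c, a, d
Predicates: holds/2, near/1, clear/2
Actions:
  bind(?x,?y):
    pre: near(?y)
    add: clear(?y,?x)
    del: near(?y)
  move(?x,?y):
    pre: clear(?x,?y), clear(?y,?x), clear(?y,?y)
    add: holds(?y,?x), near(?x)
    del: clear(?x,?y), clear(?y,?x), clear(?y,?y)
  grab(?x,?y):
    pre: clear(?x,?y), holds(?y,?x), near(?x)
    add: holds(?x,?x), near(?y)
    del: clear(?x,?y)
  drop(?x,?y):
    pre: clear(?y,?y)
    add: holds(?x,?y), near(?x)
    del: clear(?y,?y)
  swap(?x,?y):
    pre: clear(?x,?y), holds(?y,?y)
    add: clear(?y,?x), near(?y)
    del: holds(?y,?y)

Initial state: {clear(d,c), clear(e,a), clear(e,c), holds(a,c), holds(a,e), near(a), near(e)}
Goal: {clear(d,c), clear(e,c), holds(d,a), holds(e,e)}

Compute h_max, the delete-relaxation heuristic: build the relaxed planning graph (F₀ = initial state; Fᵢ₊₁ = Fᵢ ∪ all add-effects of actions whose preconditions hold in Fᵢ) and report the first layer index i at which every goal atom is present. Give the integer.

F0 = init (7 atoms)
F1 = F0 ∪ {clear(a,a), clear(a,c), clear(a,d), clear(a,e), clear(e,d), clear(e,e), holds(e,e)}  (14 atoms)
F2 = F1 ∪ {holds(a,a), holds(c,a), holds(c,e), holds(d,a), holds(d,e), holds(e,a), near(c), near(d)}  (22 atoms)
goal ⊆ F2  ⇒  h_max = 2

2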